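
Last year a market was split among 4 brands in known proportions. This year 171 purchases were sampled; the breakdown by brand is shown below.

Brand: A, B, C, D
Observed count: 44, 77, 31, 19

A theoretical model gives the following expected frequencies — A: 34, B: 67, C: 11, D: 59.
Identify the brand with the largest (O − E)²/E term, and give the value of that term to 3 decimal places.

C, 36.364

A: (44 − 34)²/34 = 100/34 = 2.9412
B: (77 − 67)²/67 = 100/67 = 1.4925
C: (31 − 11)²/11 = 400/11 = 36.3636
D: (19 − 59)²/59 = 1600/59 = 27.1186
The largest term is for C: 36.364.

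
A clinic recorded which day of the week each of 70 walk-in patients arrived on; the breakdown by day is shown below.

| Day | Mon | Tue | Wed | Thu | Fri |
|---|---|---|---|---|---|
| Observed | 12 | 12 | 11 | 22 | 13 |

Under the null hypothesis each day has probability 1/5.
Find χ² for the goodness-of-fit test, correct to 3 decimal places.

Under H₀ each category has probability 1/5, so each expected count is 70/5 = 14.
cat         O        E   (O−E)²/E
Mon        12       14     0.2857
Tue        12       14     0.2857
Wed        11       14     0.6429
Thu        22       14     4.5714
Fri        13       14     0.0714
Sum = 5.857

5.857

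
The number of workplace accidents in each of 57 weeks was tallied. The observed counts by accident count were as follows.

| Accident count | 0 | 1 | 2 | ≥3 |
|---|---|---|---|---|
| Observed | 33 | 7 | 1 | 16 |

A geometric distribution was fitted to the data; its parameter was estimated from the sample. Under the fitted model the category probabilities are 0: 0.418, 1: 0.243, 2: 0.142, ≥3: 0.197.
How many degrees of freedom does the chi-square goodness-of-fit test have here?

2

There are k = 4 categories and 1 parameter estimated from the data, so df = 4 − 1 − 1 = 2.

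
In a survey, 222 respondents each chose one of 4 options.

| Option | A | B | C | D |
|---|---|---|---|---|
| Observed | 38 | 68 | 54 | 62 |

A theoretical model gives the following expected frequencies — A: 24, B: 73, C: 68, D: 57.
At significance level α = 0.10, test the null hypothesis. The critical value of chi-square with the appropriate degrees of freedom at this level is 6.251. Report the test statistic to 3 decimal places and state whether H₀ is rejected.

11.830; reject

χ² = (38−24)²/24 + (68−73)²/73 + (54−68)²/68 + (62−57)²/57
   = 8.1667 + 0.3425 + 2.8824 + 0.4386
Sum = 11.830
df = 3. Since 11.830 > 6.251, we reject H₀.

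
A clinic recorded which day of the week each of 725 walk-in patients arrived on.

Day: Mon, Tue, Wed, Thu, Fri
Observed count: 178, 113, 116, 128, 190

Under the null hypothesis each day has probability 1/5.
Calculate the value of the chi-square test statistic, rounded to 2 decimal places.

Under H₀ each category has probability 1/5, so each expected count is 725/5 = 145.
cat         O        E   (O−E)²/E
Mon       178      145      7.510
Tue       113      145      7.062
Wed       116      145      5.800
Thu       128      145      1.993
Fri       190      145     13.966
Sum = 36.33

36.33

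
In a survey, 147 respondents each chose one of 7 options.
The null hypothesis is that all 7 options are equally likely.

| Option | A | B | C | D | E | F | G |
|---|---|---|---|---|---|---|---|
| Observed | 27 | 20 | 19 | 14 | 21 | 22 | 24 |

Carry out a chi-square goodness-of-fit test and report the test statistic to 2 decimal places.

Under H₀ each category has probability 1/7, so each expected count is 147/7 = 21.
χ² = (27−21)²/21 + (20−21)²/21 + (19−21)²/21 + (14−21)²/21 + (21−21)²/21 + (22−21)²/21 + (24−21)²/21
   = 1.714 + 0.048 + 0.190 + 2.333 + 0.000 + 0.048 + 0.429
Sum = 4.76

4.76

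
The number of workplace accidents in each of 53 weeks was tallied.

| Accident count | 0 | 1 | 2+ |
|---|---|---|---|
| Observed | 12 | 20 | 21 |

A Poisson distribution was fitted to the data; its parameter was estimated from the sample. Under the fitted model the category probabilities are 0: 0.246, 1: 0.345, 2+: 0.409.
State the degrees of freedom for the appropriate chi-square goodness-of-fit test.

There are k = 3 categories and 1 parameter estimated from the data, so df = 3 − 1 − 1 = 1.

1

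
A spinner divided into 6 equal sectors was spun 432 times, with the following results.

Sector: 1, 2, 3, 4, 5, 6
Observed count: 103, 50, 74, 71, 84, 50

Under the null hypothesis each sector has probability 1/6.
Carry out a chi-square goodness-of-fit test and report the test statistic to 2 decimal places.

28.86

Under H₀ each category has probability 1/6, so each expected count is 432/6 = 72.
χ² = (103−72)²/72 + (50−72)²/72 + (74−72)²/72 + (71−72)²/72 + (84−72)²/72 + (50−72)²/72
   = 13.347 + 6.722 + 0.056 + 0.014 + 2.000 + 6.722
Sum = 28.86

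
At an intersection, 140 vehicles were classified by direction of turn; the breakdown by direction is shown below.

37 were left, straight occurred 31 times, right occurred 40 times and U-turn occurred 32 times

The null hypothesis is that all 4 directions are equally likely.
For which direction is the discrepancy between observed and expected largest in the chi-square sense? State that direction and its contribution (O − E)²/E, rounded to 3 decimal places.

right, 0.714

Expected count for each of the 4 categories: 140/4 = 35.
cat           O        E   (O−E)²/E
left         37       35     0.1143
straight     31       35     0.4571
right        40       35     0.7143
U-turn       32       35     0.2571
The largest term is for right: 0.714.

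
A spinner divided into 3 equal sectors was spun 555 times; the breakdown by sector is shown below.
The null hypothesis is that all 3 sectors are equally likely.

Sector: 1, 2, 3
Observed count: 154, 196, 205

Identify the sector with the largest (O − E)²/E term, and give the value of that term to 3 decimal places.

1, 5.195

Under H₀ each category has probability 1/3, so each expected count is 555/3 = 185.
cat         O        E   (O−E)²/E
1         154      185     5.1946
2         196      185     0.6541
3         205      185     2.1622
The largest term is for 1: 5.195.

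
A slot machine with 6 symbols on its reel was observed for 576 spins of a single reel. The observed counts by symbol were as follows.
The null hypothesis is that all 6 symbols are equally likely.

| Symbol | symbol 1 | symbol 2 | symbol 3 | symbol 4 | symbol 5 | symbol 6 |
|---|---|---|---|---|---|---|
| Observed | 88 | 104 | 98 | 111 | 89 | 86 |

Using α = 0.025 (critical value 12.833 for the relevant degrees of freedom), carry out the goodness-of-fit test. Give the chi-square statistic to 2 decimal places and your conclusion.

Expected count for each of the 6 categories: 576/6 = 96.
symbol 1: (88 − 96)²/96 = 64/96 = 0.667
symbol 2: (104 − 96)²/96 = 64/96 = 0.667
symbol 3: (98 − 96)²/96 = 4/96 = 0.042
symbol 4: (111 − 96)²/96 = 225/96 = 2.344
symbol 5: (89 − 96)²/96 = 49/96 = 0.510
symbol 6: (86 − 96)²/96 = 100/96 = 1.042
Sum = 5.27
df = 5. Since 5.27 < 12.833, we do not reject H₀.

5.27; do not reject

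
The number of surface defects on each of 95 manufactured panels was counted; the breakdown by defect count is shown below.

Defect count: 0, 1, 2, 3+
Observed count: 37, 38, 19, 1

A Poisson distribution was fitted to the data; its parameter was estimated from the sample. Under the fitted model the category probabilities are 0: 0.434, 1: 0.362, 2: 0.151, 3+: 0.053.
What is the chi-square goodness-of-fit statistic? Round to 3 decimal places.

Expected counts E_i = n·p_i: 95×0.434 = 41.23, 95×0.362 = 34.39, 95×0.151 = 14.345, 95×0.053 = 5.035.
χ² = (37−41.23)²/41.23 + (38−34.39)²/34.39 + (19−14.345)²/14.345 + (1−5.035)²/5.035
   = 0.4340 + 0.3790 + 1.5106 + 3.2336
Sum = 5.557

5.557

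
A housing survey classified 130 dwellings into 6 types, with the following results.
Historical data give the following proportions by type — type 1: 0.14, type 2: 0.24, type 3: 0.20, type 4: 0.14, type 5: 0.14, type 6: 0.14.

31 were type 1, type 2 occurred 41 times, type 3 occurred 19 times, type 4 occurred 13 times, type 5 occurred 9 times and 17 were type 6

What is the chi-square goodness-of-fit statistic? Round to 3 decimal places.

20.180

Expected counts E_i = n·p_i: 130×0.14 = 18.2, 130×0.24 = 31.2, 130×0.20 = 26, 130×0.14 = 18.2, 130×0.14 = 18.2, 130×0.14 = 18.2.
type 1: (31 − 18.2)²/18.2 = 163.84/18.2 = 9.0022
type 2: (41 − 31.2)²/31.2 = 96.04/31.2 = 3.0782
type 3: (19 − 26)²/26 = 49/26 = 1.8846
type 4: (13 − 18.2)²/18.2 = 27.04/18.2 = 1.4857
type 5: (9 − 18.2)²/18.2 = 84.64/18.2 = 4.6505
type 6: (17 − 18.2)²/18.2 = 1.44/18.2 = 0.0791
Sum = 20.180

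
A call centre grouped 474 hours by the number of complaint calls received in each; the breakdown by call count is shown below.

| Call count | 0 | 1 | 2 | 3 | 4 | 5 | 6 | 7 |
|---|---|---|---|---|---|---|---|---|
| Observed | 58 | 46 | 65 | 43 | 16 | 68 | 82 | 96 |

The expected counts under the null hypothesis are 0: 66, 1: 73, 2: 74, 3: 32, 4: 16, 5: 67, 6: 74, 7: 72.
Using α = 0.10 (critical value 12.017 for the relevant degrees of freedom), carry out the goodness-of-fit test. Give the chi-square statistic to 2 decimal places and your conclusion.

24.71; reject

cat         O        E   (O−E)²/E
0          58       66      0.970
1          46       73      9.986
2          65       74      1.095
3          43       32      3.781
4          16       16      0.000
5          68       67      0.015
6          82       74      0.865
7          96       72      8.000
Sum = 24.71
df = 7. Since 24.71 > 12.017, we reject H₀.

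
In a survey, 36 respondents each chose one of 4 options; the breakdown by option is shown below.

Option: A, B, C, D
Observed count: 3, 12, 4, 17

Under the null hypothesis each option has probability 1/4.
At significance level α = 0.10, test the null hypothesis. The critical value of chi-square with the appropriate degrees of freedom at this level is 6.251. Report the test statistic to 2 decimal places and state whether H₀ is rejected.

14.89; reject

Under H₀ each category has probability 1/4, so each expected count is 36/4 = 9.
cat         O        E   (O−E)²/E
A           3        9      4.000
B          12        9      1.000
C           4        9      2.778
D          17        9      7.111
Sum = 14.89
df = 3. Since 14.89 > 6.251, we reject H₀.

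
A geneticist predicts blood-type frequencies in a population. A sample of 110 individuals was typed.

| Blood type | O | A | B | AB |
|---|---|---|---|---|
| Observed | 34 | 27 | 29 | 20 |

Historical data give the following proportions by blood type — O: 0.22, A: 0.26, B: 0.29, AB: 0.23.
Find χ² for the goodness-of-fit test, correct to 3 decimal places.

Expected counts E_i = n·p_i: 110×0.22 = 24.2, 110×0.26 = 28.6, 110×0.29 = 31.9, 110×0.23 = 25.3.
cat         O        E   (O−E)²/E
O          34     24.2     3.9686
A          27     28.6     0.0895
B          29     31.9     0.2636
AB         20     25.3     1.1103
Sum = 5.432

5.432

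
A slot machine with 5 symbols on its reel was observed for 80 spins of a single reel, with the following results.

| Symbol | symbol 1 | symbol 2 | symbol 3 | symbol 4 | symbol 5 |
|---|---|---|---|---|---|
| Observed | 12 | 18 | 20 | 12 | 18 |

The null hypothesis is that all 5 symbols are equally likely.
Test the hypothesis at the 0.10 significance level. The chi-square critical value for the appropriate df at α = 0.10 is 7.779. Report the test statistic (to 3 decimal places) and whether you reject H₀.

3.500; do not reject

Under H₀ each category has probability 1/5, so each expected count is 80/5 = 16.
symbol 1: (12 − 16)²/16 = 16/16 = 1.0000
symbol 2: (18 − 16)²/16 = 4/16 = 0.2500
symbol 3: (20 − 16)²/16 = 16/16 = 1.0000
symbol 4: (12 − 16)²/16 = 16/16 = 1.0000
symbol 5: (18 − 16)²/16 = 4/16 = 0.2500
Sum = 3.500
df = 4. Since 3.500 < 7.779, we do not reject H₀.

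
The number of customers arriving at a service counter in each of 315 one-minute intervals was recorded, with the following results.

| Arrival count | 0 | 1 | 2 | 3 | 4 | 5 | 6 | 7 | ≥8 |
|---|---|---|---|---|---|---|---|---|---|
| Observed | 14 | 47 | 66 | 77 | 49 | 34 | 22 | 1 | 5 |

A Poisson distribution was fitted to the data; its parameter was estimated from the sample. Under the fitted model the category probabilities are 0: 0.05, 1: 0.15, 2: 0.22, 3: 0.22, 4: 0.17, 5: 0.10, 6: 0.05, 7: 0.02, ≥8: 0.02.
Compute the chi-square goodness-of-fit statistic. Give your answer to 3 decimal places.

Expected counts E_i = n·p_i: 315×0.05 = 15.75, 315×0.15 = 47.25, 315×0.22 = 69.3, 315×0.22 = 69.3, 315×0.17 = 53.55, 315×0.10 = 31.5, 315×0.05 = 15.75, 315×0.02 = 6.3, 315×0.02 = 6.3.
χ² = (14−15.75)²/15.75 + (47−47.25)²/47.25 + (66−69.3)²/69.3 + (77−69.3)²/69.3 + (49−53.55)²/53.55 + (34−31.5)²/31.5 + (22−15.75)²/15.75 + (1−6.3)²/6.3 + (5−6.3)²/6.3
   = 0.1944 + 0.0013 + 0.1571 + 0.8556 + 0.3866 + 0.1984 + 2.4802 + 4.4587 + 0.2683
Sum = 9.001

9.001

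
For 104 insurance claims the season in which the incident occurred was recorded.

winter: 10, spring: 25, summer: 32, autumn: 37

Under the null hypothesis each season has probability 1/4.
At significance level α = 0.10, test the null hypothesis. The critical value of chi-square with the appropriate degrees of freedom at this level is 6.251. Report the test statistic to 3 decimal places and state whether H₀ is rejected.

Expected count for each of the 4 categories: 104/4 = 26.
χ² = (10−26)²/26 + (25−26)²/26 + (32−26)²/26 + (37−26)²/26
   = 9.8462 + 0.0385 + 1.3846 + 4.6538
Sum = 15.923
df = 3. Since 15.923 > 6.251, we reject H₀.

15.923; reject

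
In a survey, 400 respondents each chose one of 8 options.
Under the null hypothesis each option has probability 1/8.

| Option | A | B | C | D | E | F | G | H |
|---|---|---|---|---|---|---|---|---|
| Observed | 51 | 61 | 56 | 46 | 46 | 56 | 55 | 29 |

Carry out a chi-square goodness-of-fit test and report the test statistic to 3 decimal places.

13.840

Under H₀ each category has probability 1/8, so each expected count is 400/8 = 50.
A: (51 − 50)²/50 = 1/50 = 0.0200
B: (61 − 50)²/50 = 121/50 = 2.4200
C: (56 − 50)²/50 = 36/50 = 0.7200
D: (46 − 50)²/50 = 16/50 = 0.3200
E: (46 − 50)²/50 = 16/50 = 0.3200
F: (56 − 50)²/50 = 36/50 = 0.7200
G: (55 − 50)²/50 = 25/50 = 0.5000
H: (29 − 50)²/50 = 441/50 = 8.8200
Sum = 13.840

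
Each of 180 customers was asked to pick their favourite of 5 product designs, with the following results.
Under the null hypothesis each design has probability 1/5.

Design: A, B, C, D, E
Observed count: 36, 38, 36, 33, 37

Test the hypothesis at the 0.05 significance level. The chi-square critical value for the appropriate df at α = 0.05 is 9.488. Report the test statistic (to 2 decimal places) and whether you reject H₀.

0.39; do not reject

Under H₀ each category has probability 1/5, so each expected count is 180/5 = 36.
A: (36 − 36)²/36 = 0/36 = 0.000
B: (38 − 36)²/36 = 4/36 = 0.111
C: (36 − 36)²/36 = 0/36 = 0.000
D: (33 − 36)²/36 = 9/36 = 0.250
E: (37 − 36)²/36 = 1/36 = 0.028
Sum = 0.39
df = 4. Since 0.39 < 9.488, we do not reject H₀.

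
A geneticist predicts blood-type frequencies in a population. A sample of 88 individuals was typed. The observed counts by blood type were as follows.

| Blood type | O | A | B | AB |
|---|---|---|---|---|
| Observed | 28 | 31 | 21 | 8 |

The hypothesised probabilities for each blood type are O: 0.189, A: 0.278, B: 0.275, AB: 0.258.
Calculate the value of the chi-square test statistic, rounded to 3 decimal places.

19.462

Expected counts E_i = n·p_i: 88×0.189 = 16.632, 88×0.278 = 24.464, 88×0.275 = 24.2, 88×0.258 = 22.704.
cat         O        E   (O−E)²/E
O          28   16.632     7.7700
A          31   24.464     1.7462
B          21     24.2     0.4231
AB          8   22.704     9.5229
Sum = 19.462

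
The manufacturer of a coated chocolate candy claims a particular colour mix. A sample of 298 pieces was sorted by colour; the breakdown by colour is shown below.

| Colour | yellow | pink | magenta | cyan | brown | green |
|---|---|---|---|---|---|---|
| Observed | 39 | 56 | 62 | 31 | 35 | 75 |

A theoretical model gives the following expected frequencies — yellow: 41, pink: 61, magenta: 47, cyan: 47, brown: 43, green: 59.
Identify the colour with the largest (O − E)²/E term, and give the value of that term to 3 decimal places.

cat          O        E   (O−E)²/E
yellow      39       41     0.0976
pink        56       61     0.4098
magenta     62       47     4.7872
cyan        31       47     5.4468
brown       35       43     1.4884
green       75       59     4.3390
The largest term is for cyan: 5.447.

cyan, 5.447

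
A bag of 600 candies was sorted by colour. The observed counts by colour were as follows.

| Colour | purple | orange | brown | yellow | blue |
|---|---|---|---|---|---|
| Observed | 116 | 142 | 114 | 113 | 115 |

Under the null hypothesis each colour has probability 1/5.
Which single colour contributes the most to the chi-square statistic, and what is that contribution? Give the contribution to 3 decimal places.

orange, 4.033

Expected count for each of the 5 categories: 600/5 = 120.
χ² = (116−120)²/120 + (142−120)²/120 + (114−120)²/120 + (113−120)²/120 + (115−120)²/120
   = 0.1333 + 4.0333 + 0.3000 + 0.4083 + 0.2083
The largest term is for orange: 4.033.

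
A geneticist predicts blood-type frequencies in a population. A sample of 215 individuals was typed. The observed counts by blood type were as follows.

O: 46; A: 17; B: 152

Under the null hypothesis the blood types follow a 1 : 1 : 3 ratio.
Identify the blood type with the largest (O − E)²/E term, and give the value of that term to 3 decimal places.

A, 15.721

Ratio total = 5. Expected counts: 215×1/5 = 43, 215×1/5 = 43, 215×3/5 = 129.
χ² = (46−43)²/43 + (17−43)²/43 + (152−129)²/129
   = 0.2093 + 15.7209 + 4.1008
The largest term is for A: 15.721.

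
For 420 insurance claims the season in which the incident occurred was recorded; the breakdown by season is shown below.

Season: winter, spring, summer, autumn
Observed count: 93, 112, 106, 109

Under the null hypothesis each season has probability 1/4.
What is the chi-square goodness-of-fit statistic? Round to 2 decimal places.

Expected count for each of the 4 categories: 420/4 = 105.
χ² = (93−105)²/105 + (112−105)²/105 + (106−105)²/105 + (109−105)²/105
   = 1.371 + 0.467 + 0.010 + 0.152
Sum = 2.00

2.00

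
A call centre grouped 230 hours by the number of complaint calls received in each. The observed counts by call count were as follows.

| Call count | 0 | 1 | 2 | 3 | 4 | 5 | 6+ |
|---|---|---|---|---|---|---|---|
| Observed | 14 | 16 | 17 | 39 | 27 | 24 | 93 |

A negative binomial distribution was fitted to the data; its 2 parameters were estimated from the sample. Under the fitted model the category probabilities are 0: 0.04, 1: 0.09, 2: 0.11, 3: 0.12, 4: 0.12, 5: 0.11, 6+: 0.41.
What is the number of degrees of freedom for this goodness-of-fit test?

There are k = 7 categories and 2 parameters estimated from the data, so df = 7 − 1 − 2 = 4.

4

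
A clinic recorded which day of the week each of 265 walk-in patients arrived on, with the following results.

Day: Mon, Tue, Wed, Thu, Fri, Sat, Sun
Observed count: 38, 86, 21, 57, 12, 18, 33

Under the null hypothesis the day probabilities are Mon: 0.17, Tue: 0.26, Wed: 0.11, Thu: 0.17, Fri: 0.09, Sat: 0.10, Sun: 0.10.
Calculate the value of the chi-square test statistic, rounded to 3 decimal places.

21.004

Expected counts E_i = n·p_i: 265×0.17 = 45.05, 265×0.26 = 68.9, 265×0.11 = 29.15, 265×0.17 = 45.05, 265×0.09 = 23.85, 265×0.10 = 26.5, 265×0.10 = 26.5.
χ² = (38−45.05)²/45.05 + (86−68.9)²/68.9 + (21−29.15)²/29.15 + (57−45.05)²/45.05 + (12−23.85)²/23.85 + (18−26.5)²/26.5 + (33−26.5)²/26.5
   = 1.1033 + 4.2440 + 2.2786 + 3.1699 + 5.8877 + 2.7264 + 1.5943
Sum = 21.004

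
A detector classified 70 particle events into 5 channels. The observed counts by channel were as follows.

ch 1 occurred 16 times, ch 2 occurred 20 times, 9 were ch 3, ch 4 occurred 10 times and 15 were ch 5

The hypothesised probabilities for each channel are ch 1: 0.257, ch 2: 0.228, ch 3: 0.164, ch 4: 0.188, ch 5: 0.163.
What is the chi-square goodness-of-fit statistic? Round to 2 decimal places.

Expected counts E_i = n·p_i: 70×0.257 = 17.99, 70×0.228 = 15.96, 70×0.164 = 11.48, 70×0.188 = 13.16, 70×0.163 = 11.41.
χ² = (16−17.99)²/17.99 + (20−15.96)²/15.96 + (9−11.48)²/11.48 + (10−13.16)²/13.16 + (15−11.41)²/11.41
   = 0.220 + 1.023 + 0.536 + 0.759 + 1.130
Sum = 3.67

3.67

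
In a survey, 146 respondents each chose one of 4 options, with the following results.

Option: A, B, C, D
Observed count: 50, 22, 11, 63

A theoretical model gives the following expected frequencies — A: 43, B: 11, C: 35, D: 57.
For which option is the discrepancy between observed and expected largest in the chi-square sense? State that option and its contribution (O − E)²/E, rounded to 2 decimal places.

χ² = (50−43)²/43 + (22−11)²/11 + (11−35)²/35 + (63−57)²/57
   = 1.140 + 11.000 + 16.457 + 0.632
The largest term is for C: 16.46.

C, 16.46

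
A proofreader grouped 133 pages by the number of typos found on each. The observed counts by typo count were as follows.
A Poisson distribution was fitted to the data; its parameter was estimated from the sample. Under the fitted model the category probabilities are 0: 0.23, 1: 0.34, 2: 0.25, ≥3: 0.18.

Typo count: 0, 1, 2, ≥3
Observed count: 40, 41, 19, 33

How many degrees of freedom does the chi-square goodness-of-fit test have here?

2

There are k = 4 categories and 1 parameter estimated from the data, so df = 4 − 1 − 1 = 2.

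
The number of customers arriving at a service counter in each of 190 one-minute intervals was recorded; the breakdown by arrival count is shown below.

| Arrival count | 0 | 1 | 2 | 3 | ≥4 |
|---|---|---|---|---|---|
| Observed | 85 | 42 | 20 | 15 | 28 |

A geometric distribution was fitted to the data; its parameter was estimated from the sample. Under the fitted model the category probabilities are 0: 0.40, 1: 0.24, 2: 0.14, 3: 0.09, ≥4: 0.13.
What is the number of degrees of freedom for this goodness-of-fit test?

3

There are k = 5 categories and 1 parameter estimated from the data, so df = 5 − 1 − 1 = 3.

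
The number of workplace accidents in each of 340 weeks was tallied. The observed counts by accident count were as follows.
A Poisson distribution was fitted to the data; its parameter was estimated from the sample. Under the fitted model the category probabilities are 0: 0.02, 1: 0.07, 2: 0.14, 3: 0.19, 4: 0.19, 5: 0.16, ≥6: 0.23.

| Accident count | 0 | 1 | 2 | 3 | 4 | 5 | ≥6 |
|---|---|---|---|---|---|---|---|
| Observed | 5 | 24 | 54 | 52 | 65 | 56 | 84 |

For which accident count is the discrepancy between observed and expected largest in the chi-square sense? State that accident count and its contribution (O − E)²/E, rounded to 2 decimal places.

Expected counts E_i = n·p_i: 340×0.02 = 6.8, 340×0.07 = 23.8, 340×0.14 = 47.6, 340×0.19 = 64.6, 340×0.19 = 64.6, 340×0.16 = 54.4, 340×0.23 = 78.2.
0: (5 − 6.8)²/6.8 = 3.24/6.8 = 0.476
1: (24 − 23.8)²/23.8 = 0.04/23.8 = 0.002
2: (54 − 47.6)²/47.6 = 40.96/47.6 = 0.861
3: (52 − 64.6)²/64.6 = 158.76/64.6 = 2.458
4: (65 − 64.6)²/64.6 = 0.16/64.6 = 0.002
5: (56 − 54.4)²/54.4 = 2.56/54.4 = 0.047
≥6: (84 − 78.2)²/78.2 = 33.64/78.2 = 0.430
The largest term is for 3: 2.46.

3, 2.46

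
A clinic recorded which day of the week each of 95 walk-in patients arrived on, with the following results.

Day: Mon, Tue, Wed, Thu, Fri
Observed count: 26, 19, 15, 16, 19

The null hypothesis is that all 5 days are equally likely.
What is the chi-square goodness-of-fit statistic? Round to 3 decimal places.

3.895

Expected count for each of the 5 categories: 95/5 = 19.
cat         O        E   (O−E)²/E
Mon        26       19     2.5789
Tue        19       19     0.0000
Wed        15       19     0.8421
Thu        16       19     0.4737
Fri        19       19     0.0000
Sum = 3.895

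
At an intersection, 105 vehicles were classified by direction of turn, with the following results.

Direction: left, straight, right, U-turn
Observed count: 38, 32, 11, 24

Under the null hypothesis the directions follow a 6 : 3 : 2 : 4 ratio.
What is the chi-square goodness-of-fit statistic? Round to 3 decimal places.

7.357

Ratio total = 15. Expected counts: 105×6/15 = 42, 105×3/15 = 21, 105×2/15 = 14, 105×4/15 = 28.
χ² = (38−42)²/42 + (32−21)²/21 + (11−14)²/14 + (24−28)²/28
   = 0.3810 + 5.7619 + 0.6429 + 0.5714
Sum = 7.357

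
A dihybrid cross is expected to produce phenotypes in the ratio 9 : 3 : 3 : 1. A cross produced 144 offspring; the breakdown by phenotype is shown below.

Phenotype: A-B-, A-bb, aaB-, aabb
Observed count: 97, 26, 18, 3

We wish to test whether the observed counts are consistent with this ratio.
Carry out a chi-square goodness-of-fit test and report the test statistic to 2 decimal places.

Ratio total = 16. Expected counts: 144×9/16 = 81, 144×3/16 = 27, 144×3/16 = 27, 144×1/16 = 9.
A-B-: (97 − 81)²/81 = 256/81 = 3.160
A-bb: (26 − 27)²/27 = 1/27 = 0.037
aaB-: (18 − 27)²/27 = 81/27 = 3.000
aabb: (3 − 9)²/9 = 36/9 = 4.000
Sum = 10.20

10.20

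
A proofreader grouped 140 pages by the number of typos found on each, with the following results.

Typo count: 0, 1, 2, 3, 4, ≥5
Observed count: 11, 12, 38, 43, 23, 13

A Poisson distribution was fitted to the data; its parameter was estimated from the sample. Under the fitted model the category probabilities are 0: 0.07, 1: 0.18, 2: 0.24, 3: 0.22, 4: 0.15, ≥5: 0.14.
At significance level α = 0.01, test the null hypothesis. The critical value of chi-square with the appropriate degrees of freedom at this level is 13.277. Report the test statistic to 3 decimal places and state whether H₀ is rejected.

14.883; reject

Expected counts E_i = n·p_i: 140×0.07 = 9.8, 140×0.18 = 25.2, 140×0.24 = 33.6, 140×0.22 = 30.8, 140×0.15 = 21, 140×0.14 = 19.6.
cat         O        E   (O−E)²/E
0          11      9.8     0.1469
1          12     25.2     6.9143
2          38     33.6     0.5762
3          43     30.8     4.8325
4          23       21     0.1905
≥5         13     19.6     2.2224
Sum = 14.883
df = 4. Since 14.883 > 13.277, we reject H₀.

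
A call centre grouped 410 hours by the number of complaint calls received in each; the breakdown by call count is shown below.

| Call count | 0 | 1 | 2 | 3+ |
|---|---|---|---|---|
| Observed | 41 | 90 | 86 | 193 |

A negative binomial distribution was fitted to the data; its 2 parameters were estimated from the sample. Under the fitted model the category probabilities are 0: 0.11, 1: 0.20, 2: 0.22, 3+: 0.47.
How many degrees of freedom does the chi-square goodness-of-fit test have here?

There are k = 4 categories and 2 parameters estimated from the data, so df = 4 − 1 − 2 = 1.

1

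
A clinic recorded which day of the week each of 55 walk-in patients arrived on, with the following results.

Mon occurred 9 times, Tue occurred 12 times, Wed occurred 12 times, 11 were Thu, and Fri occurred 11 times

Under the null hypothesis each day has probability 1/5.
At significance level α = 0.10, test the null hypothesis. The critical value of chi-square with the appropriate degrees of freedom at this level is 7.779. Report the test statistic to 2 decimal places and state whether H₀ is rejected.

Expected count for each of the 5 categories: 55/5 = 11.
χ² = (9−11)²/11 + (12−11)²/11 + (12−11)²/11 + (11−11)²/11 + (11−11)²/11
   = 0.364 + 0.091 + 0.091 + 0.000 + 0.000
Sum = 0.55
df = 4. Since 0.55 < 7.779, we do not reject H₀.

0.55; do not reject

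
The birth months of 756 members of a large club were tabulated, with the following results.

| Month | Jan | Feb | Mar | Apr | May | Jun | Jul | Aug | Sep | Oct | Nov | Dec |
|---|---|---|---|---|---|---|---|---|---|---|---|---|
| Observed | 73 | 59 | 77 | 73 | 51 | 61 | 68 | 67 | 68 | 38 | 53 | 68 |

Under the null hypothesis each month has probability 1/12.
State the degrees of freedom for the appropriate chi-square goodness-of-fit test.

There are k = 12 categories and no parameters were estimated from the data, so df = 12 − 1 = 11.

11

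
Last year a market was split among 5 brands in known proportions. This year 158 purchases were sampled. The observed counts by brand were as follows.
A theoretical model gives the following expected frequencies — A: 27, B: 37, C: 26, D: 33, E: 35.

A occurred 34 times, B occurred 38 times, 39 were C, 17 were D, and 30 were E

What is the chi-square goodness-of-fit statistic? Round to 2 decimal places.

16.81

χ² = (34−27)²/27 + (38−37)²/37 + (39−26)²/26 + (17−33)²/33 + (30−35)²/35
   = 1.815 + 0.027 + 6.500 + 7.758 + 0.714
Sum = 16.81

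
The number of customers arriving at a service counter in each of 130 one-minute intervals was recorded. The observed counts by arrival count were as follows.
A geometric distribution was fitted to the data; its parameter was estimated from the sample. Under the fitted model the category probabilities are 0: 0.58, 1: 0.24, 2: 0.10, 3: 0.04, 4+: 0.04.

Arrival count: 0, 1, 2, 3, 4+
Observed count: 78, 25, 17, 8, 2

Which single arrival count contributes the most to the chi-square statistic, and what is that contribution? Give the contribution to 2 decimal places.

Expected counts E_i = n·p_i: 130×0.58 = 75.4, 130×0.24 = 31.2, 130×0.10 = 13, 130×0.04 = 5.2, 130×0.04 = 5.2.
χ² = (78−75.4)²/75.4 + (25−31.2)²/31.2 + (17−13)²/13 + (8−5.2)²/5.2 + (2−5.2)²/5.2
   = 0.090 + 1.232 + 1.231 + 1.508 + 1.969
The largest term is for 4+: 1.97.

4+, 1.97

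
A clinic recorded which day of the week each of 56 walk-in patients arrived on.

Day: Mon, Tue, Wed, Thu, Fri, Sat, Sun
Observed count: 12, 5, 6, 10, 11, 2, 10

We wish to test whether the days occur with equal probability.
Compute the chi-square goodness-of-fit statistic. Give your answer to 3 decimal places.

10.250

Expected count for each of the 7 categories: 56/7 = 8.
Mon: (12 − 8)²/8 = 16/8 = 2.0000
Tue: (5 − 8)²/8 = 9/8 = 1.1250
Wed: (6 − 8)²/8 = 4/8 = 0.5000
Thu: (10 − 8)²/8 = 4/8 = 0.5000
Fri: (11 − 8)²/8 = 9/8 = 1.1250
Sat: (2 − 8)²/8 = 36/8 = 4.5000
Sun: (10 − 8)²/8 = 4/8 = 0.5000
Sum = 10.250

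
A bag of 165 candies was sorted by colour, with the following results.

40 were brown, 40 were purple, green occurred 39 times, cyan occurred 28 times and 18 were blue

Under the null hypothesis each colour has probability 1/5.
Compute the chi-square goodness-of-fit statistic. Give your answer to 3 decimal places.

11.636

Under H₀ each category has probability 1/5, so each expected count is 165/5 = 33.
brown: (40 − 33)²/33 = 49/33 = 1.4848
purple: (40 − 33)²/33 = 49/33 = 1.4848
green: (39 − 33)²/33 = 36/33 = 1.0909
cyan: (28 − 33)²/33 = 25/33 = 0.7576
blue: (18 − 33)²/33 = 225/33 = 6.8182
Sum = 11.636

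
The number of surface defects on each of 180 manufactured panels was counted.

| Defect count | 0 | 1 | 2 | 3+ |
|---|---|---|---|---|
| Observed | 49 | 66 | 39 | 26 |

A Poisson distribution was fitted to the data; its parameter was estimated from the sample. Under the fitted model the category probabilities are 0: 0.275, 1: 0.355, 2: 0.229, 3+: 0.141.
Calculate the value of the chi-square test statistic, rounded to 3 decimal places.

0.209

Expected counts E_i = n·p_i: 180×0.275 = 49.5, 180×0.355 = 63.9, 180×0.229 = 41.22, 180×0.141 = 25.38.
χ² = (49−49.5)²/49.5 + (66−63.9)²/63.9 + (39−41.22)²/41.22 + (26−25.38)²/25.38
   = 0.0051 + 0.0690 + 0.1196 + 0.0151
Sum = 0.209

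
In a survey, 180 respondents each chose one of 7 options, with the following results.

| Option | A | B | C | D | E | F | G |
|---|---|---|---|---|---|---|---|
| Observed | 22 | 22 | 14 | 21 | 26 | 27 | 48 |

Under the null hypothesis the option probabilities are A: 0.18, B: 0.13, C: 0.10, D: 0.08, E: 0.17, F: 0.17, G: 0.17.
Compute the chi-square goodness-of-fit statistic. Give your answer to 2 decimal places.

Expected counts E_i = n·p_i: 180×0.18 = 32.4, 180×0.13 = 23.4, 180×0.10 = 18, 180×0.08 = 14.4, 180×0.17 = 30.6, 180×0.17 = 30.6, 180×0.17 = 30.6.
A: (22 − 32.4)²/32.4 = 108.16/32.4 = 3.338
B: (22 − 23.4)²/23.4 = 1.96/23.4 = 0.084
C: (14 − 18)²/18 = 16/18 = 0.889
D: (21 − 14.4)²/14.4 = 43.56/14.4 = 3.025
E: (26 − 30.6)²/30.6 = 21.16/30.6 = 0.692
F: (27 − 30.6)²/30.6 = 12.96/30.6 = 0.424
G: (48 − 30.6)²/30.6 = 302.76/30.6 = 9.894
Sum = 18.35

18.35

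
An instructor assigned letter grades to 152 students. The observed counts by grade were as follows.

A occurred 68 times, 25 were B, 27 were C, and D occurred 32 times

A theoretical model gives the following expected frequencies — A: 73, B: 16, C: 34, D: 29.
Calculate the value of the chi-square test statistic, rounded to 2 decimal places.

cat         O        E   (O−E)²/E
A          68       73      0.342
B          25       16      5.063
C          27       34      1.441
D          32       29      0.310
Sum = 7.16

7.16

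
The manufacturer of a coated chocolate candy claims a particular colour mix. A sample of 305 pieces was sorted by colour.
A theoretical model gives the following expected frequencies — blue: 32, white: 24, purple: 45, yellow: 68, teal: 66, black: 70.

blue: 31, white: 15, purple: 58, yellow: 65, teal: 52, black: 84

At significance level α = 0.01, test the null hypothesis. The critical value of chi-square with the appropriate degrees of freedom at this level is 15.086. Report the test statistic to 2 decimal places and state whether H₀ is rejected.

χ² = (31−32)²/32 + (15−24)²/24 + (58−45)²/45 + (65−68)²/68 + (52−66)²/66 + (84−70)²/70
   = 0.031 + 3.375 + 3.756 + 0.132 + 2.970 + 2.800
Sum = 13.06
df = 5. Since 13.06 < 15.086, we do not reject H₀.

13.06; do not reject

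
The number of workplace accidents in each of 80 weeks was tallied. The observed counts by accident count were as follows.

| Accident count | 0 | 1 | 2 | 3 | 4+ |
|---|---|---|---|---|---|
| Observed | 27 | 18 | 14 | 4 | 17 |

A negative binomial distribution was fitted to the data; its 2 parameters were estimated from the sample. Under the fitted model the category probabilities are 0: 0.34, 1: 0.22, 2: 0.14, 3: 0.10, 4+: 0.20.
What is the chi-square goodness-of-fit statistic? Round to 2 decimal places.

Expected counts E_i = n·p_i: 80×0.34 = 27.2, 80×0.22 = 17.6, 80×0.14 = 11.2, 80×0.10 = 8, 80×0.20 = 16.
0: (27 − 27.2)²/27.2 = 0.04/27.2 = 0.001
1: (18 − 17.6)²/17.6 = 0.16/17.6 = 0.009
2: (14 − 11.2)²/11.2 = 7.84/11.2 = 0.700
3: (4 − 8)²/8 = 16/8 = 2.000
4+: (17 − 16)²/16 = 1/16 = 0.063
Sum = 2.77

2.77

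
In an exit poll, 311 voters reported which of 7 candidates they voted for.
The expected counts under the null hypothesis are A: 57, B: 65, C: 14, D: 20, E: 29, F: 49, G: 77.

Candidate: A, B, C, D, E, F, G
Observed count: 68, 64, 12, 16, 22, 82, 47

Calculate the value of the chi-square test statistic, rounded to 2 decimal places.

38.83

χ² = (68−57)²/57 + (64−65)²/65 + (12−14)²/14 + (16−20)²/20 + (22−29)²/29 + (82−49)²/49 + (47−77)²/77
   = 2.123 + 0.015 + 0.286 + 0.800 + 1.690 + 22.224 + 11.688
Sum = 38.83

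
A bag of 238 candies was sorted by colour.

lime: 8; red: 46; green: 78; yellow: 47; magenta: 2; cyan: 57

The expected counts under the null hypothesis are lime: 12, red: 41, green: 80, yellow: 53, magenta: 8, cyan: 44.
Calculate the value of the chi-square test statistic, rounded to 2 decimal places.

11.01

χ² = (8−12)²/12 + (46−41)²/41 + (78−80)²/80 + (47−53)²/53 + (2−8)²/8 + (57−44)²/44
   = 1.333 + 0.610 + 0.050 + 0.679 + 4.500 + 3.841
Sum = 11.01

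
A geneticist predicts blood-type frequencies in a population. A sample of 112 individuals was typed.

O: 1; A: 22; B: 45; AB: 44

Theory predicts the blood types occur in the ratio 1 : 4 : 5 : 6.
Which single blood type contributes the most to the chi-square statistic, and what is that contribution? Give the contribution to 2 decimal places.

Ratio total = 16. Expected counts: 112×1/16 = 7, 112×4/16 = 28, 112×5/16 = 35, 112×6/16 = 42.
cat         O        E   (O−E)²/E
O           1        7      5.143
A          22       28      1.286
B          45       35      2.857
AB         44       42      0.095
The largest term is for O: 5.14.

O, 5.14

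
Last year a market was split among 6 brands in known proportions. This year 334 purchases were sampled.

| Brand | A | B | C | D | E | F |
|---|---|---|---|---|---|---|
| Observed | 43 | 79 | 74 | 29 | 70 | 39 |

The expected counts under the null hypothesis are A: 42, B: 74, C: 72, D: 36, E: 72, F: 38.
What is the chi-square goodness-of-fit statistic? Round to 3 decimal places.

1.860

A: (43 − 42)²/42 = 1/42 = 0.0238
B: (79 − 74)²/74 = 25/74 = 0.3378
C: (74 − 72)²/72 = 4/72 = 0.0556
D: (29 − 36)²/36 = 49/36 = 1.3611
E: (70 − 72)²/72 = 4/72 = 0.0556
F: (39 − 38)²/38 = 1/38 = 0.0263
Sum = 1.860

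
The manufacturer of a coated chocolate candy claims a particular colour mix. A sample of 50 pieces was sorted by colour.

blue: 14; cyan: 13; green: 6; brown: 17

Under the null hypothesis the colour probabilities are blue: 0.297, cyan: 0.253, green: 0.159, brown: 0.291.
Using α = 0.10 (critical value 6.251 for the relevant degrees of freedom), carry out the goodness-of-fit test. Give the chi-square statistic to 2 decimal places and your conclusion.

0.95; do not reject

Expected counts E_i = n·p_i: 50×0.297 = 14.85, 50×0.253 = 12.65, 50×0.159 = 7.95, 50×0.291 = 14.55.
χ² = (14−14.85)²/14.85 + (13−12.65)²/12.65 + (6−7.95)²/7.95 + (17−14.55)²/14.55
   = 0.049 + 0.010 + 0.478 + 0.413
Sum = 0.95
df = 3. Since 0.95 < 6.251, we do not reject H₀.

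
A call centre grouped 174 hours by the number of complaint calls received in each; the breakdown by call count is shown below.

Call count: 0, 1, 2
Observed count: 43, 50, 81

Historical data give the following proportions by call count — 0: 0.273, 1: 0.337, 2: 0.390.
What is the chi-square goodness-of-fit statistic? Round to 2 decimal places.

Expected counts E_i = n·p_i: 174×0.273 = 47.502, 174×0.337 = 58.638, 174×0.390 = 67.86.
0: (43 − 47.502)²/47.502 = 20.268004/47.502 = 0.427
1: (50 − 58.638)²/58.638 = 74.615044/58.638 = 1.272
2: (81 − 67.86)²/67.86 = 172.6596/67.86 = 2.544
Sum = 4.24

4.24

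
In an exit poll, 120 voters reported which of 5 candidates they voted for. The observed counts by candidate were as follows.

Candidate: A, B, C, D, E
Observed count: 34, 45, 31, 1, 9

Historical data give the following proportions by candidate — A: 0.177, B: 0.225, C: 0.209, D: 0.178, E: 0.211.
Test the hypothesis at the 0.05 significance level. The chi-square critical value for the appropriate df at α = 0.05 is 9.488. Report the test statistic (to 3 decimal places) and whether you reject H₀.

50.989; reject

Expected counts E_i = n·p_i: 120×0.177 = 21.24, 120×0.225 = 27, 120×0.209 = 25.08, 120×0.178 = 21.36, 120×0.211 = 25.32.
cat         O        E   (O−E)²/E
A          34    21.24     7.6656
B          45       27    12.0000
C          31    25.08     1.3974
D           1    21.36    19.4068
E           9    25.32    10.5191
Sum = 50.989
df = 4. Since 50.989 > 9.488, we reject H₀.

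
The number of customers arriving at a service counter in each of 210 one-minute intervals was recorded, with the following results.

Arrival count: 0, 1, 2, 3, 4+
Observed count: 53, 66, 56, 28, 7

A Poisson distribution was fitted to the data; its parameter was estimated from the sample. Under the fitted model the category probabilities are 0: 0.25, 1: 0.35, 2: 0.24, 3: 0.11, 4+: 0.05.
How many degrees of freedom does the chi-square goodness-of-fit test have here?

There are k = 5 categories and 1 parameter estimated from the data, so df = 5 − 1 − 1 = 3.

3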